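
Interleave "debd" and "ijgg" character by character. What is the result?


Interleaving "debd" and "ijgg":
  Position 0: 'd' from first, 'i' from second => "di"
  Position 1: 'e' from first, 'j' from second => "ej"
  Position 2: 'b' from first, 'g' from second => "bg"
  Position 3: 'd' from first, 'g' from second => "dg"
Result: diejbgdg

diejbgdg


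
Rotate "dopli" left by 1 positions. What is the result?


Input: "dopli", rotate left by 1
First 1 characters: "d"
Remaining characters: "opli"
Concatenate remaining + first: "opli" + "d" = "oplid"

oplid


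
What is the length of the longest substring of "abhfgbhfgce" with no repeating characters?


Input: "abhfgbhfgce"
Sliding window (track last position of each char):
  Position 0 ('a'): window [0,0] length 1 -- new best
  Position 1 ('b'): window [0,1] length 2 -- new best
  Position 2 ('h'): window [0,2] length 3 -- new best
  Position 3 ('f'): window [0,3] length 4 -- new best
  Position 4 ('g'): window [0,4] length 5 -- new best
  Position 5 ('b'): repeat (last at 1), move window start to 2
  Position 5 ('b'): window [2,5] length 4
  Position 6 ('h'): repeat (last at 2), move window start to 3
  Position 6 ('h'): window [3,6] length 4
  Position 7 ('f'): repeat (last at 3), move window start to 4
  Position 7 ('f'): window [4,7] length 4
  Position 8 ('g'): repeat (last at 4), move window start to 5
  Position 8 ('g'): window [5,8] length 4
  Position 9 ('c'): window [5,9] length 5
  Position 10 ('e'): window [5,10] length 6 -- new best
Longest substring with no repeats: "bhfgce" with length 6

6


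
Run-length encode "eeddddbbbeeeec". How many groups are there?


Input: eeddddbbbeeeec
Scanning for consecutive runs:
  Group 1: 'e' x 2 (positions 0-1)
  Group 2: 'd' x 4 (positions 2-5)
  Group 3: 'b' x 3 (positions 6-8)
  Group 4: 'e' x 4 (positions 9-12)
  Group 5: 'c' x 1 (positions 13-13)
Total groups: 5

5


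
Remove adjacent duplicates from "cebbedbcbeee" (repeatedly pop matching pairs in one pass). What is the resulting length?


Input: cebbedbcbeee
Stack-based adjacent duplicate removal:
  Read 'c': push. Stack: c
  Read 'e': push. Stack: ce
  Read 'b': push. Stack: ceb
  Read 'b': matches stack top 'b' => pop. Stack: ce
  Read 'e': matches stack top 'e' => pop. Stack: c
  Read 'd': push. Stack: cd
  Read 'b': push. Stack: cdb
  Read 'c': push. Stack: cdbc
  Read 'b': push. Stack: cdbcb
  Read 'e': push. Stack: cdbcbe
  Read 'e': matches stack top 'e' => pop. Stack: cdbcb
  Read 'e': push. Stack: cdbcbe
Final stack: "cdbcbe" (length 6)

6


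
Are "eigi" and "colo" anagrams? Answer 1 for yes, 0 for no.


Strings: "eigi", "colo"
Sorted first:  egii
Sorted second: cloo
Differ at position 0: 'e' vs 'c' => not anagrams

0


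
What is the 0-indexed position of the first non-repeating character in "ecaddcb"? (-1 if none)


Input: ecaddcb
Character frequencies:
  'a': 1
  'b': 1
  'c': 2
  'd': 2
  'e': 1
Scanning left to right for freq == 1:
  Position 0 ('e'): unique! => answer = 0

0


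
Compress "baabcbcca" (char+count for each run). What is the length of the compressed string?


Input: baabcbcca
Runs:
  'b' x 1 => "b1"
  'a' x 2 => "a2"
  'b' x 1 => "b1"
  'c' x 1 => "c1"
  'b' x 1 => "b1"
  'c' x 2 => "c2"
  'a' x 1 => "a1"
Compressed: "b1a2b1c1b1c2a1"
Compressed length: 14

14


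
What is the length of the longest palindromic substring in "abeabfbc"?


Input: "abeabfbc"
Checking substrings for palindromes:
  [4:7] "bfb" (len 3) => palindrome
Longest palindromic substring: "bfb" with length 3

3


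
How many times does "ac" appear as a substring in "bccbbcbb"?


Searching for "ac" in "bccbbcbb"
Scanning each position:
  Position 0: "bc" => no
  Position 1: "cc" => no
  Position 2: "cb" => no
  Position 3: "bb" => no
  Position 4: "bc" => no
  Position 5: "cb" => no
  Position 6: "bb" => no
Total occurrences: 0

0


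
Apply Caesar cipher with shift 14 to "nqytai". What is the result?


Caesar cipher: shift "nqytai" by 14
  'n' (pos 13) + 14 = pos 1 = 'b'
  'q' (pos 16) + 14 = pos 4 = 'e'
  'y' (pos 24) + 14 = pos 12 = 'm'
  't' (pos 19) + 14 = pos 7 = 'h'
  'a' (pos 0) + 14 = pos 14 = 'o'
  'i' (pos 8) + 14 = pos 22 = 'w'
Result: bemhow

bemhow


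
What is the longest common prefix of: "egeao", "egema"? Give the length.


Words: egeao, egema
  Position 0: all 'e' => match
  Position 1: all 'g' => match
  Position 2: all 'e' => match
  Position 3: ('a', 'm') => mismatch, stop
LCP = "ege" (length 3)

3


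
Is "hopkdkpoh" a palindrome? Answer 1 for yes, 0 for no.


Input: hopkdkpoh
Reversed: hopkdkpoh
  Compare pos 0 ('h') with pos 8 ('h'): match
  Compare pos 1 ('o') with pos 7 ('o'): match
  Compare pos 2 ('p') with pos 6 ('p'): match
  Compare pos 3 ('k') with pos 5 ('k'): match
Result: palindrome

1


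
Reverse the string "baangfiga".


Input: baangfiga
Reading characters right to left:
  Position 8: 'a'
  Position 7: 'g'
  Position 6: 'i'
  Position 5: 'f'
  Position 4: 'g'
  Position 3: 'n'
  Position 2: 'a'
  Position 1: 'a'
  Position 0: 'b'
Reversed: agifgnaab

agifgnaab


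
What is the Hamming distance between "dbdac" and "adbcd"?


Comparing "dbdac" and "adbcd" position by position:
  Position 0: 'd' vs 'a' => differ
  Position 1: 'b' vs 'd' => differ
  Position 2: 'd' vs 'b' => differ
  Position 3: 'a' vs 'c' => differ
  Position 4: 'c' vs 'd' => differ
Total differences (Hamming distance): 5

5


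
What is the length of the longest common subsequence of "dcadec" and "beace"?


LCS of "dcadec" and "beace"
DP table:
           b    e    a    c    e
      0    0    0    0    0    0
  d   0    0    0    0    0    0
  c   0    0    0    0    1    1
  a   0    0    0    1    1    1
  d   0    0    0    1    1    1
  e   0    0    1    1    1    2
  c   0    0    1    1    2    2
LCS length = dp[6][5] = 2

2


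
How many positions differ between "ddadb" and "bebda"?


Comparing "ddadb" and "bebda" position by position:
  Position 0: 'd' vs 'b' => DIFFER
  Position 1: 'd' vs 'e' => DIFFER
  Position 2: 'a' vs 'b' => DIFFER
  Position 3: 'd' vs 'd' => same
  Position 4: 'b' vs 'a' => DIFFER
Positions that differ: 4

4


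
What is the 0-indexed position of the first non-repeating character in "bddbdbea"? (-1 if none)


Input: bddbdbea
Character frequencies:
  'a': 1
  'b': 3
  'd': 3
  'e': 1
Scanning left to right for freq == 1:
  Position 0 ('b'): freq=3, skip
  Position 1 ('d'): freq=3, skip
  Position 2 ('d'): freq=3, skip
  Position 3 ('b'): freq=3, skip
  Position 4 ('d'): freq=3, skip
  Position 5 ('b'): freq=3, skip
  Position 6 ('e'): unique! => answer = 6

6


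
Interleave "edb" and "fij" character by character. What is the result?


Interleaving "edb" and "fij":
  Position 0: 'e' from first, 'f' from second => "ef"
  Position 1: 'd' from first, 'i' from second => "di"
  Position 2: 'b' from first, 'j' from second => "bj"
Result: efdibj

efdibj


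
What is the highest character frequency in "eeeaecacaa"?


Input: eeeaecacaa
Character counts:
  'a': 4
  'c': 2
  'e': 4
Maximum frequency: 4

4


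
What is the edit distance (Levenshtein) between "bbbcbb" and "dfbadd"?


Computing edit distance: "bbbcbb" -> "dfbadd"
DP table:
           d    f    b    a    d    d
      0    1    2    3    4    5    6
  b   1    1    2    2    3    4    5
  b   2    2    2    2    3    4    5
  b   3    3    3    2    3    4    5
  c   4    4    4    3    3    4    5
  b   5    5    5    4    4    4    5
  b   6    6    6    5    5    5    5
Edit distance = dp[6][6] = 5

5


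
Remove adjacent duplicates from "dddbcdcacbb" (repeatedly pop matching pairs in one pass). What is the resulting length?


Input: dddbcdcacbb
Stack-based adjacent duplicate removal:
  Read 'd': push. Stack: d
  Read 'd': matches stack top 'd' => pop. Stack: (empty)
  Read 'd': push. Stack: d
  Read 'b': push. Stack: db
  Read 'c': push. Stack: dbc
  Read 'd': push. Stack: dbcd
  Read 'c': push. Stack: dbcdc
  Read 'a': push. Stack: dbcdca
  Read 'c': push. Stack: dbcdcac
  Read 'b': push. Stack: dbcdcacb
  Read 'b': matches stack top 'b' => pop. Stack: dbcdcac
Final stack: "dbcdcac" (length 7)

7


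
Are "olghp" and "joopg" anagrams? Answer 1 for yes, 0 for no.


Strings: "olghp", "joopg"
Sorted first:  ghlop
Sorted second: gjoop
Differ at position 1: 'h' vs 'j' => not anagrams

0


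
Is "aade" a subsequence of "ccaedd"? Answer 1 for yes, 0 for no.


Check if "aade" is a subsequence of "ccaedd"
Greedy scan:
  Position 0 ('c'): no match needed
  Position 1 ('c'): no match needed
  Position 2 ('a'): matches sub[0] = 'a'
  Position 3 ('e'): no match needed
  Position 4 ('d'): no match needed
  Position 5 ('d'): no match needed
Only matched 1/4 characters => not a subsequence

0


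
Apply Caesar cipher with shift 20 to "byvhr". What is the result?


Caesar cipher: shift "byvhr" by 20
  'b' (pos 1) + 20 = pos 21 = 'v'
  'y' (pos 24) + 20 = pos 18 = 's'
  'v' (pos 21) + 20 = pos 15 = 'p'
  'h' (pos 7) + 20 = pos 1 = 'b'
  'r' (pos 17) + 20 = pos 11 = 'l'
Result: vspbl

vspbl


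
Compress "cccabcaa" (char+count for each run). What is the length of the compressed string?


Input: cccabcaa
Runs:
  'c' x 3 => "c3"
  'a' x 1 => "a1"
  'b' x 1 => "b1"
  'c' x 1 => "c1"
  'a' x 2 => "a2"
Compressed: "c3a1b1c1a2"
Compressed length: 10

10


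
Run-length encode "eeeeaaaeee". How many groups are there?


Input: eeeeaaaeee
Scanning for consecutive runs:
  Group 1: 'e' x 4 (positions 0-3)
  Group 2: 'a' x 3 (positions 4-6)
  Group 3: 'e' x 3 (positions 7-9)
Total groups: 3

3


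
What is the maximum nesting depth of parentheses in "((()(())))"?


Input: "((()(())))"
Tracking depth:
  Position 0 '(': depth becomes 1
  Position 1 '(': depth becomes 2
  Position 2 '(': depth becomes 3
  Position 3 ')': depth becomes 2
  Position 4 '(': depth becomes 3
  Position 5 '(': depth becomes 4
  Position 6 ')': depth becomes 3
  Position 7 ')': depth becomes 2
  Position 8 ')': depth becomes 1
  Position 9 ')': depth becomes 0
Maximum depth reached: 4

4


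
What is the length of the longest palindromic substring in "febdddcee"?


Input: "febdddcee"
Checking substrings for palindromes:
  [3:6] "ddd" (len 3) => palindrome
  [3:5] "dd" (len 2) => palindrome
  [4:6] "dd" (len 2) => palindrome
  [7:9] "ee" (len 2) => palindrome
Longest palindromic substring: "ddd" with length 3

3


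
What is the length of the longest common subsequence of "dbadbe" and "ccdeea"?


LCS of "dbadbe" and "ccdeea"
DP table:
           c    c    d    e    e    a
      0    0    0    0    0    0    0
  d   0    0    0    1    1    1    1
  b   0    0    0    1    1    1    1
  a   0    0    0    1    1    1    2
  d   0    0    0    1    1    1    2
  b   0    0    0    1    1    1    2
  e   0    0    0    1    2    2    2
LCS length = dp[6][6] = 2

2


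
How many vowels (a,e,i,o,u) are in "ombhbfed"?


Input: ombhbfed
Checking each character:
  'o' at position 0: vowel (running total: 1)
  'm' at position 1: consonant
  'b' at position 2: consonant
  'h' at position 3: consonant
  'b' at position 4: consonant
  'f' at position 5: consonant
  'e' at position 6: vowel (running total: 2)
  'd' at position 7: consonant
Total vowels: 2

2


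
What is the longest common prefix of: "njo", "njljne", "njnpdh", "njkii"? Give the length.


Words: njo, njljne, njnpdh, njkii
  Position 0: all 'n' => match
  Position 1: all 'j' => match
  Position 2: ('o', 'l', 'n', 'k') => mismatch, stop
LCP = "nj" (length 2)

2


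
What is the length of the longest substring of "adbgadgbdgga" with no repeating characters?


Input: "adbgadgbdgga"
Sliding window (track last position of each char):
  Position 0 ('a'): window [0,0] length 1 -- new best
  Position 1 ('d'): window [0,1] length 2 -- new best
  Position 2 ('b'): window [0,2] length 3 -- new best
  Position 3 ('g'): window [0,3] length 4 -- new best
  Position 4 ('a'): repeat (last at 0), move window start to 1
  Position 4 ('a'): window [1,4] length 4
  Position 5 ('d'): repeat (last at 1), move window start to 2
  Position 5 ('d'): window [2,5] length 4
  Position 6 ('g'): repeat (last at 3), move window start to 4
  Position 6 ('g'): window [4,6] length 3
  Position 7 ('b'): window [4,7] length 4
  Position 8 ('d'): repeat (last at 5), move window start to 6
  Position 8 ('d'): window [6,8] length 3
  Position 9 ('g'): repeat (last at 6), move window start to 7
  Position 9 ('g'): window [7,9] length 3
  Position 10 ('g'): repeat (last at 9), move window start to 10
  Position 10 ('g'): window [10,10] length 1
  Position 11 ('a'): window [10,11] length 2
Longest substring with no repeats: "adbg" with length 4

4


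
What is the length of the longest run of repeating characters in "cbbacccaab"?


Input: "cbbacccaab"
Scanning for longest run:
  Position 1 ('b'): new char, reset run to 1
  Position 2 ('b'): continues run of 'b', length=2
  Position 3 ('a'): new char, reset run to 1
  Position 4 ('c'): new char, reset run to 1
  Position 5 ('c'): continues run of 'c', length=2
  Position 6 ('c'): continues run of 'c', length=3
  Position 7 ('a'): new char, reset run to 1
  Position 8 ('a'): continues run of 'a', length=2
  Position 9 ('b'): new char, reset run to 1
Longest run: 'c' with length 3

3


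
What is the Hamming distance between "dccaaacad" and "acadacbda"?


Comparing "dccaaacad" and "acadacbda" position by position:
  Position 0: 'd' vs 'a' => differ
  Position 1: 'c' vs 'c' => same
  Position 2: 'c' vs 'a' => differ
  Position 3: 'a' vs 'd' => differ
  Position 4: 'a' vs 'a' => same
  Position 5: 'a' vs 'c' => differ
  Position 6: 'c' vs 'b' => differ
  Position 7: 'a' vs 'd' => differ
  Position 8: 'd' vs 'a' => differ
Total differences (Hamming distance): 7

7


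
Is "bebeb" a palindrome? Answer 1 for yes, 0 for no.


Input: bebeb
Reversed: bebeb
  Compare pos 0 ('b') with pos 4 ('b'): match
  Compare pos 1 ('e') with pos 3 ('e'): match
Result: palindrome

1


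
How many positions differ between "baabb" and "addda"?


Comparing "baabb" and "addda" position by position:
  Position 0: 'b' vs 'a' => DIFFER
  Position 1: 'a' vs 'd' => DIFFER
  Position 2: 'a' vs 'd' => DIFFER
  Position 3: 'b' vs 'd' => DIFFER
  Position 4: 'b' vs 'a' => DIFFER
Positions that differ: 5

5


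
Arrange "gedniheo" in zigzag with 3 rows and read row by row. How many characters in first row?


Zigzag "gedniheo" into 3 rows:
Placing characters:
  'g' => row 0
  'e' => row 1
  'd' => row 2
  'n' => row 1
  'i' => row 0
  'h' => row 1
  'e' => row 2
  'o' => row 1
Rows:
  Row 0: "gi"
  Row 1: "enho"
  Row 2: "de"
First row length: 2

2


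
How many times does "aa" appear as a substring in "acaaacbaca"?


Searching for "aa" in "acaaacbaca"
Scanning each position:
  Position 0: "ac" => no
  Position 1: "ca" => no
  Position 2: "aa" => MATCH
  Position 3: "aa" => MATCH
  Position 4: "ac" => no
  Position 5: "cb" => no
  Position 6: "ba" => no
  Position 7: "ac" => no
  Position 8: "ca" => no
Total occurrences: 2

2


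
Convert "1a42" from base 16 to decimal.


Input: "1a42" in base 16
Positional expansion:
  Digit '1' (value 1) x 16^3 = 4096
  Digit 'a' (value 10) x 16^2 = 2560
  Digit '4' (value 4) x 16^1 = 64
  Digit '2' (value 2) x 16^0 = 2
Sum = 6722

6722


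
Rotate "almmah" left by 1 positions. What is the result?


Input: "almmah", rotate left by 1
First 1 characters: "a"
Remaining characters: "lmmah"
Concatenate remaining + first: "lmmah" + "a" = "lmmaha"

lmmaha


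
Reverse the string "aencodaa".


Input: aencodaa
Reading characters right to left:
  Position 7: 'a'
  Position 6: 'a'
  Position 5: 'd'
  Position 4: 'o'
  Position 3: 'c'
  Position 2: 'n'
  Position 1: 'e'
  Position 0: 'a'
Reversed: aadocnea

aadocnea


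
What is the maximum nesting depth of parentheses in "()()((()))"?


Input: "()()((()))"
Tracking depth:
  Position 0 '(': depth becomes 1
  Position 1 ')': depth becomes 0
  Position 2 '(': depth becomes 1
  Position 3 ')': depth becomes 0
  Position 4 '(': depth becomes 1
  Position 5 '(': depth becomes 2
  Position 6 '(': depth becomes 3
  Position 7 ')': depth becomes 2
  Position 8 ')': depth becomes 1
  Position 9 ')': depth becomes 0
Maximum depth reached: 3

3


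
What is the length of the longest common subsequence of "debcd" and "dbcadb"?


LCS of "debcd" and "dbcadb"
DP table:
           d    b    c    a    d    b
      0    0    0    0    0    0    0
  d   0    1    1    1    1    1    1
  e   0    1    1    1    1    1    1
  b   0    1    2    2    2    2    2
  c   0    1    2    3    3    3    3
  d   0    1    2    3    3    4    4
LCS length = dp[5][6] = 4

4


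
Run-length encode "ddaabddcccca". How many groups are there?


Input: ddaabddcccca
Scanning for consecutive runs:
  Group 1: 'd' x 2 (positions 0-1)
  Group 2: 'a' x 2 (positions 2-3)
  Group 3: 'b' x 1 (positions 4-4)
  Group 4: 'd' x 2 (positions 5-6)
  Group 5: 'c' x 4 (positions 7-10)
  Group 6: 'a' x 1 (positions 11-11)
Total groups: 6

6


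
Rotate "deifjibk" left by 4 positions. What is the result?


Input: "deifjibk", rotate left by 4
First 4 characters: "deif"
Remaining characters: "jibk"
Concatenate remaining + first: "jibk" + "deif" = "jibkdeif"

jibkdeif


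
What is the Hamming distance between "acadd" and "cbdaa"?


Comparing "acadd" and "cbdaa" position by position:
  Position 0: 'a' vs 'c' => differ
  Position 1: 'c' vs 'b' => differ
  Position 2: 'a' vs 'd' => differ
  Position 3: 'd' vs 'a' => differ
  Position 4: 'd' vs 'a' => differ
Total differences (Hamming distance): 5

5


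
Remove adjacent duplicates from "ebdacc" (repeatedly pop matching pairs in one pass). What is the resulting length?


Input: ebdacc
Stack-based adjacent duplicate removal:
  Read 'e': push. Stack: e
  Read 'b': push. Stack: eb
  Read 'd': push. Stack: ebd
  Read 'a': push. Stack: ebda
  Read 'c': push. Stack: ebdac
  Read 'c': matches stack top 'c' => pop. Stack: ebda
Final stack: "ebda" (length 4)

4


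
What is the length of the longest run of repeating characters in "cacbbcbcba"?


Input: "cacbbcbcba"
Scanning for longest run:
  Position 1 ('a'): new char, reset run to 1
  Position 2 ('c'): new char, reset run to 1
  Position 3 ('b'): new char, reset run to 1
  Position 4 ('b'): continues run of 'b', length=2
  Position 5 ('c'): new char, reset run to 1
  Position 6 ('b'): new char, reset run to 1
  Position 7 ('c'): new char, reset run to 1
  Position 8 ('b'): new char, reset run to 1
  Position 9 ('a'): new char, reset run to 1
Longest run: 'b' with length 2

2


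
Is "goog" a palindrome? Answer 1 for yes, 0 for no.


Input: goog
Reversed: goog
  Compare pos 0 ('g') with pos 3 ('g'): match
  Compare pos 1 ('o') with pos 2 ('o'): match
Result: palindrome

1


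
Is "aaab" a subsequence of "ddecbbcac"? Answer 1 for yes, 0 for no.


Check if "aaab" is a subsequence of "ddecbbcac"
Greedy scan:
  Position 0 ('d'): no match needed
  Position 1 ('d'): no match needed
  Position 2 ('e'): no match needed
  Position 3 ('c'): no match needed
  Position 4 ('b'): no match needed
  Position 5 ('b'): no match needed
  Position 6 ('c'): no match needed
  Position 7 ('a'): matches sub[0] = 'a'
  Position 8 ('c'): no match needed
Only matched 1/4 characters => not a subsequence

0


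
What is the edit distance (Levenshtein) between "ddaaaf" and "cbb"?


Computing edit distance: "ddaaaf" -> "cbb"
DP table:
           c    b    b
      0    1    2    3
  d   1    1    2    3
  d   2    2    2    3
  a   3    3    3    3
  a   4    4    4    4
  a   5    5    5    5
  f   6    6    6    6
Edit distance = dp[6][3] = 6

6


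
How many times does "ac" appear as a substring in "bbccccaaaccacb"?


Searching for "ac" in "bbccccaaaccacb"
Scanning each position:
  Position 0: "bb" => no
  Position 1: "bc" => no
  Position 2: "cc" => no
  Position 3: "cc" => no
  Position 4: "cc" => no
  Position 5: "ca" => no
  Position 6: "aa" => no
  Position 7: "aa" => no
  Position 8: "ac" => MATCH
  Position 9: "cc" => no
  Position 10: "ca" => no
  Position 11: "ac" => MATCH
  Position 12: "cb" => no
Total occurrences: 2

2


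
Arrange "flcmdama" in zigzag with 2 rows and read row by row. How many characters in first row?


Zigzag "flcmdama" into 2 rows:
Placing characters:
  'f' => row 0
  'l' => row 1
  'c' => row 0
  'm' => row 1
  'd' => row 0
  'a' => row 1
  'm' => row 0
  'a' => row 1
Rows:
  Row 0: "fcdm"
  Row 1: "lmaa"
First row length: 4

4


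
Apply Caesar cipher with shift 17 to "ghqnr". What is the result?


Caesar cipher: shift "ghqnr" by 17
  'g' (pos 6) + 17 = pos 23 = 'x'
  'h' (pos 7) + 17 = pos 24 = 'y'
  'q' (pos 16) + 17 = pos 7 = 'h'
  'n' (pos 13) + 17 = pos 4 = 'e'
  'r' (pos 17) + 17 = pos 8 = 'i'
Result: xyhei

xyhei


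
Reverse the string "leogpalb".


Input: leogpalb
Reading characters right to left:
  Position 7: 'b'
  Position 6: 'l'
  Position 5: 'a'
  Position 4: 'p'
  Position 3: 'g'
  Position 2: 'o'
  Position 1: 'e'
  Position 0: 'l'
Reversed: blapgoel

blapgoel


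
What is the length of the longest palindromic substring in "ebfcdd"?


Input: "ebfcdd"
Checking substrings for palindromes:
  [4:6] "dd" (len 2) => palindrome
Longest palindromic substring: "dd" with length 2

2


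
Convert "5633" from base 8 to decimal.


Input: "5633" in base 8
Positional expansion:
  Digit '5' (value 5) x 8^3 = 2560
  Digit '6' (value 6) x 8^2 = 384
  Digit '3' (value 3) x 8^1 = 24
  Digit '3' (value 3) x 8^0 = 3
Sum = 2971

2971


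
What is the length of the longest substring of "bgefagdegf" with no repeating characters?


Input: "bgefagdegf"
Sliding window (track last position of each char):
  Position 0 ('b'): window [0,0] length 1 -- new best
  Position 1 ('g'): window [0,1] length 2 -- new best
  Position 2 ('e'): window [0,2] length 3 -- new best
  Position 3 ('f'): window [0,3] length 4 -- new best
  Position 4 ('a'): window [0,4] length 5 -- new best
  Position 5 ('g'): repeat (last at 1), move window start to 2
  Position 5 ('g'): window [2,5] length 4
  Position 6 ('d'): window [2,6] length 5
  Position 7 ('e'): repeat (last at 2), move window start to 3
  Position 7 ('e'): window [3,7] length 5
  Position 8 ('g'): repeat (last at 5), move window start to 6
  Position 8 ('g'): window [6,8] length 3
  Position 9 ('f'): window [6,9] length 4
Longest substring with no repeats: "bgefa" with length 5

5


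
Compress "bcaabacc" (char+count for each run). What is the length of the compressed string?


Input: bcaabacc
Runs:
  'b' x 1 => "b1"
  'c' x 1 => "c1"
  'a' x 2 => "a2"
  'b' x 1 => "b1"
  'a' x 1 => "a1"
  'c' x 2 => "c2"
Compressed: "b1c1a2b1a1c2"
Compressed length: 12

12


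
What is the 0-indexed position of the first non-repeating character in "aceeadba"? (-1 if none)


Input: aceeadba
Character frequencies:
  'a': 3
  'b': 1
  'c': 1
  'd': 1
  'e': 2
Scanning left to right for freq == 1:
  Position 0 ('a'): freq=3, skip
  Position 1 ('c'): unique! => answer = 1

1


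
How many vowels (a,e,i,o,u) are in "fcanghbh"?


Input: fcanghbh
Checking each character:
  'f' at position 0: consonant
  'c' at position 1: consonant
  'a' at position 2: vowel (running total: 1)
  'n' at position 3: consonant
  'g' at position 4: consonant
  'h' at position 5: consonant
  'b' at position 6: consonant
  'h' at position 7: consonant
Total vowels: 1

1


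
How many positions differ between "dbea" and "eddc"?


Comparing "dbea" and "eddc" position by position:
  Position 0: 'd' vs 'e' => DIFFER
  Position 1: 'b' vs 'd' => DIFFER
  Position 2: 'e' vs 'd' => DIFFER
  Position 3: 'a' vs 'c' => DIFFER
Positions that differ: 4

4


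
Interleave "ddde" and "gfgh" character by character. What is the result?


Interleaving "ddde" and "gfgh":
  Position 0: 'd' from first, 'g' from second => "dg"
  Position 1: 'd' from first, 'f' from second => "df"
  Position 2: 'd' from first, 'g' from second => "dg"
  Position 3: 'e' from first, 'h' from second => "eh"
Result: dgdfdgeh

dgdfdgeh


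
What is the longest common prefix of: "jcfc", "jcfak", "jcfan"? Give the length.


Words: jcfc, jcfak, jcfan
  Position 0: all 'j' => match
  Position 1: all 'c' => match
  Position 2: all 'f' => match
  Position 3: ('c', 'a', 'a') => mismatch, stop
LCP = "jcf" (length 3)

3


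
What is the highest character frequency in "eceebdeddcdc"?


Input: eceebdeddcdc
Character counts:
  'b': 1
  'c': 3
  'd': 4
  'e': 4
Maximum frequency: 4

4


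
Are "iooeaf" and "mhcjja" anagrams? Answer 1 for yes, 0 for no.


Strings: "iooeaf", "mhcjja"
Sorted first:  aefioo
Sorted second: achjjm
Differ at position 1: 'e' vs 'c' => not anagrams

0


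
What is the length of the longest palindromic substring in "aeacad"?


Input: "aeacad"
Checking substrings for palindromes:
  [0:3] "aea" (len 3) => palindrome
  [2:5] "aca" (len 3) => palindrome
Longest palindromic substring: "aea" with length 3

3


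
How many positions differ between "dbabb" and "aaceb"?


Comparing "dbabb" and "aaceb" position by position:
  Position 0: 'd' vs 'a' => DIFFER
  Position 1: 'b' vs 'a' => DIFFER
  Position 2: 'a' vs 'c' => DIFFER
  Position 3: 'b' vs 'e' => DIFFER
  Position 4: 'b' vs 'b' => same
Positions that differ: 4

4


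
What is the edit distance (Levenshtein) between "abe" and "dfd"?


Computing edit distance: "abe" -> "dfd"
DP table:
           d    f    d
      0    1    2    3
  a   1    1    2    3
  b   2    2    2    3
  e   3    3    3    3
Edit distance = dp[3][3] = 3

3


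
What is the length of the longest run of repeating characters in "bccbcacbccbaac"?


Input: "bccbcacbccbaac"
Scanning for longest run:
  Position 1 ('c'): new char, reset run to 1
  Position 2 ('c'): continues run of 'c', length=2
  Position 3 ('b'): new char, reset run to 1
  Position 4 ('c'): new char, reset run to 1
  Position 5 ('a'): new char, reset run to 1
  Position 6 ('c'): new char, reset run to 1
  Position 7 ('b'): new char, reset run to 1
  Position 8 ('c'): new char, reset run to 1
  Position 9 ('c'): continues run of 'c', length=2
  Position 10 ('b'): new char, reset run to 1
  Position 11 ('a'): new char, reset run to 1
  Position 12 ('a'): continues run of 'a', length=2
  Position 13 ('c'): new char, reset run to 1
Longest run: 'c' with length 2

2


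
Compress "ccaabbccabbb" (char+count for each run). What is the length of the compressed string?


Input: ccaabbccabbb
Runs:
  'c' x 2 => "c2"
  'a' x 2 => "a2"
  'b' x 2 => "b2"
  'c' x 2 => "c2"
  'a' x 1 => "a1"
  'b' x 3 => "b3"
Compressed: "c2a2b2c2a1b3"
Compressed length: 12

12


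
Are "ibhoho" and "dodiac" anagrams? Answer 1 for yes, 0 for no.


Strings: "ibhoho", "dodiac"
Sorted first:  bhhioo
Sorted second: acddio
Differ at position 0: 'b' vs 'a' => not anagrams

0


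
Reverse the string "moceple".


Input: moceple
Reading characters right to left:
  Position 6: 'e'
  Position 5: 'l'
  Position 4: 'p'
  Position 3: 'e'
  Position 2: 'c'
  Position 1: 'o'
  Position 0: 'm'
Reversed: elpecom

elpecom


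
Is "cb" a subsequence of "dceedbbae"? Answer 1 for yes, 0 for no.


Check if "cb" is a subsequence of "dceedbbae"
Greedy scan:
  Position 0 ('d'): no match needed
  Position 1 ('c'): matches sub[0] = 'c'
  Position 2 ('e'): no match needed
  Position 3 ('e'): no match needed
  Position 4 ('d'): no match needed
  Position 5 ('b'): matches sub[1] = 'b'
  Position 6 ('b'): no match needed
  Position 7 ('a'): no match needed
  Position 8 ('e'): no match needed
All 2 characters matched => is a subsequence

1


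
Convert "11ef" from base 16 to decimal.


Input: "11ef" in base 16
Positional expansion:
  Digit '1' (value 1) x 16^3 = 4096
  Digit '1' (value 1) x 16^2 = 256
  Digit 'e' (value 14) x 16^1 = 224
  Digit 'f' (value 15) x 16^0 = 15
Sum = 4591

4591


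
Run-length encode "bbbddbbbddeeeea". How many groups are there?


Input: bbbddbbbddeeeea
Scanning for consecutive runs:
  Group 1: 'b' x 3 (positions 0-2)
  Group 2: 'd' x 2 (positions 3-4)
  Group 3: 'b' x 3 (positions 5-7)
  Group 4: 'd' x 2 (positions 8-9)
  Group 5: 'e' x 4 (positions 10-13)
  Group 6: 'a' x 1 (positions 14-14)
Total groups: 6

6


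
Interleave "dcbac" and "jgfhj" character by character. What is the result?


Interleaving "dcbac" and "jgfhj":
  Position 0: 'd' from first, 'j' from second => "dj"
  Position 1: 'c' from first, 'g' from second => "cg"
  Position 2: 'b' from first, 'f' from second => "bf"
  Position 3: 'a' from first, 'h' from second => "ah"
  Position 4: 'c' from first, 'j' from second => "cj"
Result: djcgbfahcj

djcgbfahcj


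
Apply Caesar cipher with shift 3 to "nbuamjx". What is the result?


Caesar cipher: shift "nbuamjx" by 3
  'n' (pos 13) + 3 = pos 16 = 'q'
  'b' (pos 1) + 3 = pos 4 = 'e'
  'u' (pos 20) + 3 = pos 23 = 'x'
  'a' (pos 0) + 3 = pos 3 = 'd'
  'm' (pos 12) + 3 = pos 15 = 'p'
  'j' (pos 9) + 3 = pos 12 = 'm'
  'x' (pos 23) + 3 = pos 0 = 'a'
Result: qexdpma

qexdpma


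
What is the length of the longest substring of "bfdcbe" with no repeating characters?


Input: "bfdcbe"
Sliding window (track last position of each char):
  Position 0 ('b'): window [0,0] length 1 -- new best
  Position 1 ('f'): window [0,1] length 2 -- new best
  Position 2 ('d'): window [0,2] length 3 -- new best
  Position 3 ('c'): window [0,3] length 4 -- new best
  Position 4 ('b'): repeat (last at 0), move window start to 1
  Position 4 ('b'): window [1,4] length 4
  Position 5 ('e'): window [1,5] length 5 -- new best
Longest substring with no repeats: "fdcbe" with length 5

5


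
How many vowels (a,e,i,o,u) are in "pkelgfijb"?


Input: pkelgfijb
Checking each character:
  'p' at position 0: consonant
  'k' at position 1: consonant
  'e' at position 2: vowel (running total: 1)
  'l' at position 3: consonant
  'g' at position 4: consonant
  'f' at position 5: consonant
  'i' at position 6: vowel (running total: 2)
  'j' at position 7: consonant
  'b' at position 8: consonant
Total vowels: 2

2


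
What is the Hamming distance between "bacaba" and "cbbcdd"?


Comparing "bacaba" and "cbbcdd" position by position:
  Position 0: 'b' vs 'c' => differ
  Position 1: 'a' vs 'b' => differ
  Position 2: 'c' vs 'b' => differ
  Position 3: 'a' vs 'c' => differ
  Position 4: 'b' vs 'd' => differ
  Position 5: 'a' vs 'd' => differ
Total differences (Hamming distance): 6

6


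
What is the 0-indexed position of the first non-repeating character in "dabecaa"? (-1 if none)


Input: dabecaa
Character frequencies:
  'a': 3
  'b': 1
  'c': 1
  'd': 1
  'e': 1
Scanning left to right for freq == 1:
  Position 0 ('d'): unique! => answer = 0

0


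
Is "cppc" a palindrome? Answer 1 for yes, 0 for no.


Input: cppc
Reversed: cppc
  Compare pos 0 ('c') with pos 3 ('c'): match
  Compare pos 1 ('p') with pos 2 ('p'): match
Result: palindrome

1


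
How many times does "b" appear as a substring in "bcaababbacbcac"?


Searching for "b" in "bcaababbacbcac"
Scanning each position:
  Position 0: "b" => MATCH
  Position 1: "c" => no
  Position 2: "a" => no
  Position 3: "a" => no
  Position 4: "b" => MATCH
  Position 5: "a" => no
  Position 6: "b" => MATCH
  Position 7: "b" => MATCH
  Position 8: "a" => no
  Position 9: "c" => no
  Position 10: "b" => MATCH
  Position 11: "c" => no
  Position 12: "a" => no
  Position 13: "c" => no
Total occurrences: 5

5


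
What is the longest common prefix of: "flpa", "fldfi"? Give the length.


Words: flpa, fldfi
  Position 0: all 'f' => match
  Position 1: all 'l' => match
  Position 2: ('p', 'd') => mismatch, stop
LCP = "fl" (length 2)

2


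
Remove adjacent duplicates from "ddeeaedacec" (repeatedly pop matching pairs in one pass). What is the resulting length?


Input: ddeeaedacec
Stack-based adjacent duplicate removal:
  Read 'd': push. Stack: d
  Read 'd': matches stack top 'd' => pop. Stack: (empty)
  Read 'e': push. Stack: e
  Read 'e': matches stack top 'e' => pop. Stack: (empty)
  Read 'a': push. Stack: a
  Read 'e': push. Stack: ae
  Read 'd': push. Stack: aed
  Read 'a': push. Stack: aeda
  Read 'c': push. Stack: aedac
  Read 'e': push. Stack: aedace
  Read 'c': push. Stack: aedacec
Final stack: "aedacec" (length 7)

7


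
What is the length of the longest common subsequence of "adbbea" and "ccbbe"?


LCS of "adbbea" and "ccbbe"
DP table:
           c    c    b    b    e
      0    0    0    0    0    0
  a   0    0    0    0    0    0
  d   0    0    0    0    0    0
  b   0    0    0    1    1    1
  b   0    0    0    1    2    2
  e   0    0    0    1    2    3
  a   0    0    0    1    2    3
LCS length = dp[6][5] = 3

3


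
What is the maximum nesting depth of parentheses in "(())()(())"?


Input: "(())()(())"
Tracking depth:
  Position 0 '(': depth becomes 1
  Position 1 '(': depth becomes 2
  Position 2 ')': depth becomes 1
  Position 3 ')': depth becomes 0
  Position 4 '(': depth becomes 1
  Position 5 ')': depth becomes 0
  Position 6 '(': depth becomes 1
  Position 7 '(': depth becomes 2
  Position 8 ')': depth becomes 1
  Position 9 ')': depth becomes 0
Maximum depth reached: 2

2


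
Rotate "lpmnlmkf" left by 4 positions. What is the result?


Input: "lpmnlmkf", rotate left by 4
First 4 characters: "lpmn"
Remaining characters: "lmkf"
Concatenate remaining + first: "lmkf" + "lpmn" = "lmkflpmn"

lmkflpmn


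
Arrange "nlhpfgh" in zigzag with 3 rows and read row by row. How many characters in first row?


Zigzag "nlhpfgh" into 3 rows:
Placing characters:
  'n' => row 0
  'l' => row 1
  'h' => row 2
  'p' => row 1
  'f' => row 0
  'g' => row 1
  'h' => row 2
Rows:
  Row 0: "nf"
  Row 1: "lpg"
  Row 2: "hh"
First row length: 2

2


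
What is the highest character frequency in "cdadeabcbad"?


Input: cdadeabcbad
Character counts:
  'a': 3
  'b': 2
  'c': 2
  'd': 3
  'e': 1
Maximum frequency: 3

3


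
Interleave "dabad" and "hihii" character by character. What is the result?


Interleaving "dabad" and "hihii":
  Position 0: 'd' from first, 'h' from second => "dh"
  Position 1: 'a' from first, 'i' from second => "ai"
  Position 2: 'b' from first, 'h' from second => "bh"
  Position 3: 'a' from first, 'i' from second => "ai"
  Position 4: 'd' from first, 'i' from second => "di"
Result: dhaibhaidi

dhaibhaidi


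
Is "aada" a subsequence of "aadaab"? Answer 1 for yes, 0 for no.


Check if "aada" is a subsequence of "aadaab"
Greedy scan:
  Position 0 ('a'): matches sub[0] = 'a'
  Position 1 ('a'): matches sub[1] = 'a'
  Position 2 ('d'): matches sub[2] = 'd'
  Position 3 ('a'): matches sub[3] = 'a'
  Position 4 ('a'): no match needed
  Position 5 ('b'): no match needed
All 4 characters matched => is a subsequence

1


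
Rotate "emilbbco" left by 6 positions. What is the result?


Input: "emilbbco", rotate left by 6
First 6 characters: "emilbb"
Remaining characters: "co"
Concatenate remaining + first: "co" + "emilbb" = "coemilbb"

coemilbb


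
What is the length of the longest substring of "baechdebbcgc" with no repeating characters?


Input: "baechdebbcgc"
Sliding window (track last position of each char):
  Position 0 ('b'): window [0,0] length 1 -- new best
  Position 1 ('a'): window [0,1] length 2 -- new best
  Position 2 ('e'): window [0,2] length 3 -- new best
  Position 3 ('c'): window [0,3] length 4 -- new best
  Position 4 ('h'): window [0,4] length 5 -- new best
  Position 5 ('d'): window [0,5] length 6 -- new best
  Position 6 ('e'): repeat (last at 2), move window start to 3
  Position 6 ('e'): window [3,6] length 4
  Position 7 ('b'): window [3,7] length 5
  Position 8 ('b'): repeat (last at 7), move window start to 8
  Position 8 ('b'): window [8,8] length 1
  Position 9 ('c'): window [8,9] length 2
  Position 10 ('g'): window [8,10] length 3
  Position 11 ('c'): repeat (last at 9), move window start to 10
  Position 11 ('c'): window [10,11] length 2
Longest substring with no repeats: "baechd" with length 6

6


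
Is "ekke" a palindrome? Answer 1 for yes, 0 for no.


Input: ekke
Reversed: ekke
  Compare pos 0 ('e') with pos 3 ('e'): match
  Compare pos 1 ('k') with pos 2 ('k'): match
Result: palindrome

1


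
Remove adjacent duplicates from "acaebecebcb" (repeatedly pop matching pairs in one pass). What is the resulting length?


Input: acaebecebcb
Stack-based adjacent duplicate removal:
  Read 'a': push. Stack: a
  Read 'c': push. Stack: ac
  Read 'a': push. Stack: aca
  Read 'e': push. Stack: acae
  Read 'b': push. Stack: acaeb
  Read 'e': push. Stack: acaebe
  Read 'c': push. Stack: acaebec
  Read 'e': push. Stack: acaebece
  Read 'b': push. Stack: acaebeceb
  Read 'c': push. Stack: acaebecebc
  Read 'b': push. Stack: acaebecebcb
Final stack: "acaebecebcb" (length 11)

11


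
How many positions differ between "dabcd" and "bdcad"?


Comparing "dabcd" and "bdcad" position by position:
  Position 0: 'd' vs 'b' => DIFFER
  Position 1: 'a' vs 'd' => DIFFER
  Position 2: 'b' vs 'c' => DIFFER
  Position 3: 'c' vs 'a' => DIFFER
  Position 4: 'd' vs 'd' => same
Positions that differ: 4

4


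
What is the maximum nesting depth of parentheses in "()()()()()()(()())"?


Input: "()()()()()()(()())"
Tracking depth:
  Position 0 '(': depth becomes 1
  Position 1 ')': depth becomes 0
  Position 2 '(': depth becomes 1
  Position 3 ')': depth becomes 0
  Position 4 '(': depth becomes 1
  Position 5 ')': depth becomes 0
  Position 6 '(': depth becomes 1
  Position 7 ')': depth becomes 0
  Position 8 '(': depth becomes 1
  Position 9 ')': depth becomes 0
  Position 10 '(': depth becomes 1
  Position 11 ')': depth becomes 0
  Position 12 '(': depth becomes 1
  Position 13 '(': depth becomes 2
  Position 14 ')': depth becomes 1
  Position 15 '(': depth becomes 2
  Position 16 ')': depth becomes 1
  Position 17 ')': depth becomes 0
Maximum depth reached: 2

2


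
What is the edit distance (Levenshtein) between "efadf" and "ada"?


Computing edit distance: "efadf" -> "ada"
DP table:
           a    d    a
      0    1    2    3
  e   1    1    2    3
  f   2    2    2    3
  a   3    2    3    2
  d   4    3    2    3
  f   5    4    3    3
Edit distance = dp[5][3] = 3

3


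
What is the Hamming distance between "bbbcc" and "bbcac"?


Comparing "bbbcc" and "bbcac" position by position:
  Position 0: 'b' vs 'b' => same
  Position 1: 'b' vs 'b' => same
  Position 2: 'b' vs 'c' => differ
  Position 3: 'c' vs 'a' => differ
  Position 4: 'c' vs 'c' => same
Total differences (Hamming distance): 2

2


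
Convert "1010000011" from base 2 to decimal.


Input: "1010000011" in base 2
Positional expansion:
  Digit '1' (value 1) x 2^9 = 512
  Digit '0' (value 0) x 2^8 = 0
  Digit '1' (value 1) x 2^7 = 128
  Digit '0' (value 0) x 2^6 = 0
  Digit '0' (value 0) x 2^5 = 0
  Digit '0' (value 0) x 2^4 = 0
  Digit '0' (value 0) x 2^3 = 0
  Digit '0' (value 0) x 2^2 = 0
  Digit '1' (value 1) x 2^1 = 2
  Digit '1' (value 1) x 2^0 = 1
Sum = 643

643


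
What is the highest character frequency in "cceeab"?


Input: cceeab
Character counts:
  'a': 1
  'b': 1
  'c': 2
  'e': 2
Maximum frequency: 2

2


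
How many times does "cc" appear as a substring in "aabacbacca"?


Searching for "cc" in "aabacbacca"
Scanning each position:
  Position 0: "aa" => no
  Position 1: "ab" => no
  Position 2: "ba" => no
  Position 3: "ac" => no
  Position 4: "cb" => no
  Position 5: "ba" => no
  Position 6: "ac" => no
  Position 7: "cc" => MATCH
  Position 8: "ca" => no
Total occurrences: 1

1


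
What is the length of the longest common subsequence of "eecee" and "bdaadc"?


LCS of "eecee" and "bdaadc"
DP table:
           b    d    a    a    d    c
      0    0    0    0    0    0    0
  e   0    0    0    0    0    0    0
  e   0    0    0    0    0    0    0
  c   0    0    0    0    0    0    1
  e   0    0    0    0    0    0    1
  e   0    0    0    0    0    0    1
LCS length = dp[5][6] = 1

1


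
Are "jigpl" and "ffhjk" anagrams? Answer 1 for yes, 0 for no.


Strings: "jigpl", "ffhjk"
Sorted first:  gijlp
Sorted second: ffhjk
Differ at position 0: 'g' vs 'f' => not anagrams

0
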